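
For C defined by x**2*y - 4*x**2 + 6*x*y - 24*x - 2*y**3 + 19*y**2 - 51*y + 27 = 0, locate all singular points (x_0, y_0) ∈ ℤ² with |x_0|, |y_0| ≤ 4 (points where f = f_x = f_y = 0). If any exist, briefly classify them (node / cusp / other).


Singular points: {(-3, 3)}; classification: node.

Compute partial derivatives:
  f_x = 2*x*y - 8*x + 6*y - 24.
  f_y = x**2 + 6*x - 6*y**2 + 38*y - 51.
Scan x_0 ∈ {−4, ..., 4}. For each x_0, f_y(x_0, y) is a polynomial in y; find its integer roots y ∈ {−4, ..., 4}, then test f_x and f at those candidates.
  x = -4: f_y(-4, y) = -6*y**2 + 38*y - 59; no integer root y with |y| ≤ 4.
  x = -3: f_y(-3, y) = -6*y**2 + 38*y - 60; vanishes at y ∈ {3}. (-3, 3): f_x = 0, f = 0 — SINGULAR.
  x = -2: f_y(-2, y) = -6*y**2 + 38*y - 59; no integer root y with |y| ≤ 4.
  x = -1: f_y(-1, y) = -6*y**2 + 38*y - 56; vanishes at y ∈ {4}. (-1, 4): f_x = 0 but f = -1 ≠ 0.
  x = 0: f_y(0, y) = -6*y**2 + 38*y - 51; no integer root y with |y| ≤ 4.
  x = 1: f_y(1, y) = -6*y**2 + 38*y - 44; no integer root y with |y| ≤ 4.
  x = 2: f_y(2, y) = -6*y**2 + 38*y - 35; no integer root y with |y| ≤ 4.
  x = 3: f_y(3, y) = -6*y**2 + 38*y - 24; no integer root y with |y| ≤ 4.
  x = 4: f_y(4, y) = -6*y**2 + 38*y - 11; no integer root y with |y| ≤ 4.
Only singular point on the grid: (-3, 3).
Classify: substitute x = -3 + u, y = 3 + v and expand: f = u**2*v - u**2 - 2*v**3 + v**2.
No constant or linear terms (consistent with a singular point). Quadratic part: -u**2 + v**2. Cubic part: u**2*v - 2*v**3.
The quadratic part v**2 - u**2 = (v − u)(v + u) splits into two distinct linear factors, so there are two distinct tangent lines y − 3 = ±(x − -3) — this is a node (ordinary double point).
Classification: node.


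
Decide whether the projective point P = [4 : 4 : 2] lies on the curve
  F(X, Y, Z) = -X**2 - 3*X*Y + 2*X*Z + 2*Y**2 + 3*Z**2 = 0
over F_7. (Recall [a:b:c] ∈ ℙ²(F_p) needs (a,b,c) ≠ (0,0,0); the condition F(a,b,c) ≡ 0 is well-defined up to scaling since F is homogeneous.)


F(4,4,2) ≡ 3 (mod 7); P is NOT on the curve.

Evaluate F(4, 4, 2) term-by-term (mod 7).
  -X**2 ↦ -1·16·1·1 = -16
  -3*X*Y ↦ -3·4·4·1 = -48
  2*X*Z ↦ 2·4·1·2 = 16
  2*Y**2 ↦ 2·1·16·1 = 32
  3*Z**2 ↦ 3·1·1·4 = 12
Sum: F(4, 4, 2) = (-16) + (-48) + (16) + (32) + (12) = -4.
Reducing mod 7: -4 ≡ 3 (mod 7).
Since F(a, b, c) ≡ 3 ≠ 0 (mod 7), P does NOT lie on the curve.


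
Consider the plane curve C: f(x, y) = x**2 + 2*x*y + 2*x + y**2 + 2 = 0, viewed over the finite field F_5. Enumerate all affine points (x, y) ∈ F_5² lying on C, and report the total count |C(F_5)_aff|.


Affine F_5-points: {(1, 0), (1, 3), (2, 0), (2, 1), (4, 1)}; count = 5.

For each of the 25 pairs (x, y) ∈ F_5², evaluate f(x, y) mod 5. Record the zeros.
  x = 0: [0↦2, 1↦3, 2↦1, 3↦1, 4↦3]  zeros at y ∈ ∅
  x = 1: [0↦0, 1↦3, 2↦3, 3↦0, 4↦4]  zeros at y ∈ {0, 3}
  x = 2: [0↦0, 1↦0, 2↦2, 3↦1, 4↦2]  zeros at y ∈ {0, 1}
  x = 3: [0↦2, 1↦4, 2↦3, 3↦4, 4↦2]  zeros at y ∈ ∅
  x = 4: [0↦1, 1↦0, 2↦1, 3↦4, 4↦4]  zeros at y ∈ {1}
Collecting zeros: affine points = {(1, 0), (1, 3), (2, 0), (2, 1), (4, 1)}.
Total count |C(F_5)_aff| = 5.


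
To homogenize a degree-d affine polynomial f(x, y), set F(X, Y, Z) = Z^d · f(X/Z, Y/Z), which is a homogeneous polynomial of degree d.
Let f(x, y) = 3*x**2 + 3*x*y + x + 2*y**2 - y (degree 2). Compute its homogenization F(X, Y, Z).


F(X, Y, Z) = 3*X**2 + 3*X*Y + X*Z + 2*Y**2 - Y*Z

deg(f) = 2.
Substitute x = X/Z, y = Y/Z into f, then multiply by Z^2.
  monomial 3·x^2·y^0 ↦ 3·X^2·Y^0·Z^0.
  monomial 3·x^1·y^1 ↦ 3·X^1·Y^1·Z^0.
  monomial 1·x^1·y^0 ↦ 1·X^1·Y^0·Z^1.
  monomial 2·x^0·y^2 ↦ 2·X^0·Y^2·Z^0.
  monomial -1·x^0·y^1 ↦ -1·X^0·Y^1·Z^1.
Collecting: F(X, Y, Z) = 3*X**2 + 3*X*Y + X*Z + 2*Y**2 - Y*Z.


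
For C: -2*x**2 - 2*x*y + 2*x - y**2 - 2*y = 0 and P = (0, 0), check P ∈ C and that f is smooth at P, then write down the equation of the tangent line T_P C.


Tangent line at P: 2*x - 2*y = 0.

Step 1: f(0, 0) = 0, so P lies on C.
Step 2: partial derivatives
  f_x(x, y) = -4*x - 2*y + 2, f_y(x, y) = -2*x - 2*y - 2.
  f_x(P) = 2, f_y(P) = -2 (gradient nonzero, so P is smooth).
Step 3: tangent line at P: 2·(x − 0) + -2·(y − 0) = 0.
Expanding: 2*x - 2*y = 0.


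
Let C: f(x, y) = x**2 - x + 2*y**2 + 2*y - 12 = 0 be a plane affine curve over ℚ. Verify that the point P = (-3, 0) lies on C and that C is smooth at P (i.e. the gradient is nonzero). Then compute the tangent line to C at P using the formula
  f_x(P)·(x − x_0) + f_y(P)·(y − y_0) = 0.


Tangent line at P: -7*x + 2*y - 21 = 0.

Step 1: f(-3, 0) = 0, so P lies on C.
Step 2: partial derivatives
  f_x(x, y) = 2*x - 1, f_y(x, y) = 4*y + 2.
  f_x(P) = -7, f_y(P) = 2 (gradient nonzero, so P is smooth).
Step 3: tangent line at P: -7·(x − -3) + 2·(y − 0) = 0.
Expanding: -7*x + 2*y - 21 = 0.


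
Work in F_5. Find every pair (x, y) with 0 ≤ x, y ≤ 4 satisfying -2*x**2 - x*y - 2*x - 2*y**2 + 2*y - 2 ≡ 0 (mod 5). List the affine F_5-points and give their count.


Affine F_5-points: ∅; count = 0.

For each of the 25 pairs (x, y) ∈ F_5², evaluate f(x, y) mod 5. Record the zeros.
  x = 0: [0↦3, 1↦3, 2↦4, 3↦1, 4↦4]  zeros at y ∈ ∅
  x = 1: [0↦4, 1↦3, 2↦3, 3↦4, 4↦1]  zeros at y ∈ ∅
  x = 2: [0↦1, 1↦4, 2↦3, 3↦3, 4↦4]  zeros at y ∈ ∅
  x = 3: [0↦4, 1↦1, 2↦4, 3↦3, 4↦3]  zeros at y ∈ ∅
  x = 4: [0↦3, 1↦4, 2↦1, 3↦4, 4↦3]  zeros at y ∈ ∅
Collecting zeros: affine points = ∅.
Total count |C(F_5)_aff| = 0.


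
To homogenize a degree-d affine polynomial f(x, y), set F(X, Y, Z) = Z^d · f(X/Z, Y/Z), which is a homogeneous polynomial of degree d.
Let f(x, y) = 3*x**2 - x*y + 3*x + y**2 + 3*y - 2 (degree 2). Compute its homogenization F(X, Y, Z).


F(X, Y, Z) = 3*X**2 - X*Y + 3*X*Z + Y**2 + 3*Y*Z - 2*Z**2

deg(f) = 2.
Substitute x = X/Z, y = Y/Z into f, then multiply by Z^2.
  monomial 3·x^2·y^0 ↦ 3·X^2·Y^0·Z^0.
  monomial -1·x^1·y^1 ↦ -1·X^1·Y^1·Z^0.
  monomial 3·x^1·y^0 ↦ 3·X^1·Y^0·Z^1.
  monomial 1·x^0·y^2 ↦ 1·X^0·Y^2·Z^0.
  monomial 3·x^0·y^1 ↦ 3·X^0·Y^1·Z^1.
  monomial -2·x^0·y^0 ↦ -2·X^0·Y^0·Z^2.
Collecting: F(X, Y, Z) = 3*X**2 - X*Y + 3*X*Z + Y**2 + 3*Y*Z - 2*Z**2.


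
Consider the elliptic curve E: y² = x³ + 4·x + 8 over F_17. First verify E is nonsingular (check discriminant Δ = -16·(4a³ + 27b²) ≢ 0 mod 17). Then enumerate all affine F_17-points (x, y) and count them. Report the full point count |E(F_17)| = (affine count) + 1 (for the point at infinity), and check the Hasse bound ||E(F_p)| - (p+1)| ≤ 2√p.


Affine points = {(0, 5), (0, 12), (1, 8), (1, 9), (3, 8), (3, 9), (5, 0), (8, 5), (8, 12), (9, 5), (9, 12), (12, 4), (12, 13), (13, 8), (13, 9), (15, 3), (15, 14)}; affine count = 17; |E(F_17)| = 18.

Discriminant check: Δ ∝ 4a³ + 27b² = 4·4³ + 27·8² = 4·64 + 27·64 ≡ 12 (mod 17). Nonzero ⇒ E is nonsingular.
For each x ∈ F_17, compute rhs = x³ + 4·x + 8 mod 17, then count y ∈ F_17 with y² ≡ rhs.
  x = 0: rhs = 8, matching y values: 5, 12 (2 points).
  x = 1: rhs = 13, matching y values: 8, 9 (2 points).
  x = 2: rhs = 7, matching y values: none (0 points).
  x = 3: rhs = 13, matching y values: 8, 9 (2 points).
  x = 4: rhs = 3, matching y values: none (0 points).
  x = 5: rhs = 0, matching y values: 0 (1 points).
  x = 6: rhs = 10, matching y values: none (0 points).
  x = 7: rhs = 5, matching y values: none (0 points).
  x = 8: rhs = 8, matching y values: 5, 12 (2 points).
  x = 9: rhs = 8, matching y values: 5, 12 (2 points).
  x = 10: rhs = 11, matching y values: none (0 points).
  x = 11: rhs = 6, matching y values: none (0 points).
  x = 12: rhs = 16, matching y values: 4, 13 (2 points).
  x = 13: rhs = 13, matching y values: 8, 9 (2 points).
  x = 14: rhs = 3, matching y values: none (0 points).
  x = 15: rhs = 9, matching y values: 3, 14 (2 points).
  x = 16: rhs = 3, matching y values: none (0 points).
Total affine count: 17.
Full point count |E(F_17)| = 17 + 1 = 18.
Hasse bound: |18 − (17+1)| = |0| = 0 ≤ 2√17 ≈ 8.2462 ✓.


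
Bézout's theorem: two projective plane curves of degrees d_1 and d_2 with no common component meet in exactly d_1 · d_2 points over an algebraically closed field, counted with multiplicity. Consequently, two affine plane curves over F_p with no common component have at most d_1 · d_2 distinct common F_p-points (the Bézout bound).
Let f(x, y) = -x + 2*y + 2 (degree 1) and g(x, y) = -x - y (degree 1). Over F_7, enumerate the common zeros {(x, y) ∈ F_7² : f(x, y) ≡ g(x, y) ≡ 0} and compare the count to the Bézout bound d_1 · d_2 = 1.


Common zeros: {(3, 4)}; count = 1; Bézout bound = 1.

deg(f) = 1, deg(g) = 1, so Bézout bound = 1.
Scan x ∈ F_7. For each x, list the y ∈ F_7 with f(x, y) ≡ 0 and those with g(x, y) ≡ 0 (mod 7); the common zeros in that column are the intersection.
  x = 0: f ≡ 0 at y ∈ {6}; g ≡ 0 at y ∈ {0}; common: ∅.
  x = 1: f ≡ 0 at y ∈ {3}; g ≡ 0 at y ∈ {6}; common: ∅.
  x = 2: f ≡ 0 at y ∈ {0}; g ≡ 0 at y ∈ {5}; common: ∅.
  x = 3: f ≡ 0 at y ∈ {4}; g ≡ 0 at y ∈ {4}; common: {4}.
  x = 4: f ≡ 0 at y ∈ {1}; g ≡ 0 at y ∈ {3}; common: ∅.
  x = 5: f ≡ 0 at y ∈ {5}; g ≡ 0 at y ∈ {2}; common: ∅.
  x = 6: f ≡ 0 at y ∈ {2}; g ≡ 0 at y ∈ {1}; common: ∅.
Collecting: common zeros = {(3, 4)}, so the count is 1.
Comparison with the Bézout bound: 1 ≤ 1 = deg(f)·deg(g), as expected for curves with no common component (the bound is attained).


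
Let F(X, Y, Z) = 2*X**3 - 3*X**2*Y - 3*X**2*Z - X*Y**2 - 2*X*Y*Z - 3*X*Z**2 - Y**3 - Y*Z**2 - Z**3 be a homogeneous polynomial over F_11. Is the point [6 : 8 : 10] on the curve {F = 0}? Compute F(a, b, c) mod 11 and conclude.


F(6,8,10) ≡ 6 (mod 11); P is NOT on the curve.

Evaluate F(6, 8, 10) term-by-term (mod 11).
  2*X**3 ↦ 2·216·1·1 = 432
  -3*X**2*Y ↦ -3·36·8·1 = -864
  -3*X**2*Z ↦ -3·36·1·10 = -1080
  -X*Y**2 ↦ -1·6·64·1 = -384
  -2*X*Y*Z ↦ -2·6·8·10 = -960
  -3*X*Z**2 ↦ -3·6·1·100 = -1800
  -Y**3 ↦ -1·1·512·1 = -512
  -Y*Z**2 ↦ -1·1·8·100 = -800
  -Z**3 ↦ -1·1·1·1000 = -1000
Sum: F(6, 8, 10) = (432) + (-864) + (-1080) + (-384) + (-960) + (-1800) + (-512) + (-800) + (-1000) = -6968.
Reducing mod 11: -6968 ≡ 6 (mod 11).
Since F(a, b, c) ≡ 6 ≠ 0 (mod 11), P does NOT lie on the curve.


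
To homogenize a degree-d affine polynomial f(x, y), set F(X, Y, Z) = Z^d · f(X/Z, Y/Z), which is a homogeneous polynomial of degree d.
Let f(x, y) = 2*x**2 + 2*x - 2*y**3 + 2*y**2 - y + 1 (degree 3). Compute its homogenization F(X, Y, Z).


F(X, Y, Z) = 2*X**2*Z + 2*X*Z**2 - 2*Y**3 + 2*Y**2*Z - Y*Z**2 + Z**3

deg(f) = 3.
Substitute x = X/Z, y = Y/Z into f, then multiply by Z^3.
  monomial 2·x^2·y^0 ↦ 2·X^2·Y^0·Z^1.
  monomial 2·x^1·y^0 ↦ 2·X^1·Y^0·Z^2.
  monomial -2·x^0·y^3 ↦ -2·X^0·Y^3·Z^0.
  monomial 2·x^0·y^2 ↦ 2·X^0·Y^2·Z^1.
  monomial -1·x^0·y^1 ↦ -1·X^0·Y^1·Z^2.
  monomial 1·x^0·y^0 ↦ 1·X^0·Y^0·Z^3.
Collecting: F(X, Y, Z) = 2*X**2*Z + 2*X*Z**2 - 2*Y**3 + 2*Y**2*Z - Y*Z**2 + Z**3.


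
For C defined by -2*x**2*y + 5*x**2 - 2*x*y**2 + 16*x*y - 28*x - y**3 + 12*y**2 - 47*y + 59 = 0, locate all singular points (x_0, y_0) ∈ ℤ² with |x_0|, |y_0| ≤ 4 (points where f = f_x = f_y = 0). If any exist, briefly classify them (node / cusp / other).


Singular points: {(1, 3)}; classification: node.

Compute partial derivatives:
  f_x = -4*x*y + 10*x - 2*y**2 + 16*y - 28.
  f_y = -2*x**2 - 4*x*y + 16*x - 3*y**2 + 24*y - 47.
Scan x_0 ∈ {−4, ..., 4}. For each x_0, f_y(x_0, y) is a polynomial in y; find its integer roots y ∈ {−4, ..., 4}, then test f_x and f at those candidates.
  x = -4: f_y(-4, y) = -3*y**2 + 40*y - 143; no integer root y with |y| ≤ 4.
  x = -3: f_y(-3, y) = -3*y**2 + 36*y - 113; no integer root y with |y| ≤ 4.
  x = -2: f_y(-2, y) = -3*y**2 + 32*y - 87; no integer root y with |y| ≤ 4.
  x = -1: f_y(-1, y) = -3*y**2 + 28*y - 65; no integer root y with |y| ≤ 4.
  x = 0: f_y(0, y) = -3*y**2 + 24*y - 47; no integer root y with |y| ≤ 4.
  x = 1: f_y(1, y) = -3*y**2 + 20*y - 33; vanishes at y ∈ {3}. (1, 3): f_x = 0, f = 0 — SINGULAR.
  x = 2: f_y(2, y) = -3*y**2 + 16*y - 23; no integer root y with |y| ≤ 4.
  x = 3: f_y(3, y) = -3*y**2 + 12*y - 17; no integer root y with |y| ≤ 4.
  x = 4: f_y(4, y) = -3*y**2 + 8*y - 15; no integer root y with |y| ≤ 4.
Only singular point on the grid: (1, 3).
Classify: substitute x = 1 + u, y = 3 + v and expand: f = -2*u**2*v - u**2 - 2*u*v**2 - v**3 + v**2.
No constant or linear terms (consistent with a singular point). Quadratic part: -u**2 + v**2. Cubic part: -2*u**2*v - 2*u*v**2 - v**3.
The quadratic part v**2 - u**2 = (v − u)(v + u) splits into two distinct linear factors, so there are two distinct tangent lines y − 3 = ±(x − 1) — this is a node (ordinary double point).
Classification: node.


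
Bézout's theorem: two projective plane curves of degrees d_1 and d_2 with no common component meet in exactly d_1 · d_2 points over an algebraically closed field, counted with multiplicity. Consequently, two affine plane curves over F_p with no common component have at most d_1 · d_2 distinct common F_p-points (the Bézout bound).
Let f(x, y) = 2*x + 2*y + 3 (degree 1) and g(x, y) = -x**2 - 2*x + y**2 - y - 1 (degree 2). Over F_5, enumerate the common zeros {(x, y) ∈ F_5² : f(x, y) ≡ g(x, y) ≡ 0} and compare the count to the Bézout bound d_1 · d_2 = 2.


Common zeros: {(3, 3)}; count = 1; Bézout bound = 2.

deg(f) = 1, deg(g) = 2, so Bézout bound = 2.
Scan x ∈ F_5. For each x, list the y ∈ F_5 with f(x, y) ≡ 0 and those with g(x, y) ≡ 0 (mod 5); the common zeros in that column are the intersection.
  x = 0: f ≡ 0 at y ∈ {1}; g ≡ 0 at y ∈ {3}; common: ∅.
  x = 1: f ≡ 0 at y ∈ {0}; g ≡ 0 at y ∈ ∅; common: ∅.
  x = 2: f ≡ 0 at y ∈ {4}; g ≡ 0 at y ∈ ∅; common: ∅.
  x = 3: f ≡ 0 at y ∈ {3}; g ≡ 0 at y ∈ {3}; common: {3}.
  x = 4: f ≡ 0 at y ∈ {2}; g ≡ 0 at y ∈ {0, 1}; common: ∅.
Collecting: common zeros = {(3, 3)}, so the count is 1.
Comparison with the Bézout bound: 1 ≤ 2 = deg(f)·deg(g), as expected for curves with no common component (the affine F_5-count falls short of the bound because intersections may lie at infinity, over extension fields, or carry multiplicity).


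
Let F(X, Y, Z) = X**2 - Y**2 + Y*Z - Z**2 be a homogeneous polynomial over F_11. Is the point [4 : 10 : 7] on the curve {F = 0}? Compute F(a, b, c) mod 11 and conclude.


F(4,10,7) ≡ 3 (mod 11); P is NOT on the curve.

Evaluate F(4, 10, 7) term-by-term (mod 11).
  X**2 ↦ 1·16·1·1 = 16
  -Y**2 ↦ -1·1·100·1 = -100
  Y*Z ↦ 1·1·10·7 = 70
  -Z**2 ↦ -1·1·1·49 = -49
Sum: F(4, 10, 7) = (16) + (-100) + (70) + (-49) = -63.
Reducing mod 11: -63 ≡ 3 (mod 11).
Since F(a, b, c) ≡ 3 ≠ 0 (mod 11), P does NOT lie on the curve.


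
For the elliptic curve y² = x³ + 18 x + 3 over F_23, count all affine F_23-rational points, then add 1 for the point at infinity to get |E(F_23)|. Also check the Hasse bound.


Affine points = {(0, 7), (0, 16), (2, 1), (2, 22), (4, 1), (4, 22), (7, 9), (7, 14), (14, 3), (14, 20), (17, 1), (17, 22), (18, 8), (18, 15)}; affine count = 14; |E(F_23)| = 15.

Discriminant check: Δ ∝ 4a³ + 27b² = 4·18³ + 27·3² = 4·5832 + 27·9 ≡ 19 (mod 23). Nonzero ⇒ E is nonsingular.
For each x ∈ F_23, compute rhs = x³ + 18·x + 3 mod 23, then count y ∈ F_23 with y² ≡ rhs.
  x = 0: rhs = 3, matching y values: 7, 16 (2 points).
  x = 1: rhs = 22, matching y values: none (0 points).
  x = 2: rhs = 1, matching y values: 1, 22 (2 points).
  x = 3: rhs = 15, matching y values: none (0 points).
  x = 4: rhs = 1, matching y values: 1, 22 (2 points).
  x = 5: rhs = 11, matching y values: none (0 points).
  x = 6: rhs = 5, matching y values: none (0 points).
  x = 7: rhs = 12, matching y values: 9, 14 (2 points).
  x = 8: rhs = 15, matching y values: none (0 points).
  x = 9: rhs = 20, matching y values: none (0 points).
  x = 10: rhs = 10, matching y values: none (0 points).
  x = 11: rhs = 14, matching y values: none (0 points).
  x = 12: rhs = 15, matching y values: none (0 points).
  x = 13: rhs = 19, matching y values: none (0 points).
  x = 14: rhs = 9, matching y values: 3, 20 (2 points).
  x = 15: rhs = 14, matching y values: none (0 points).
  x = 16: rhs = 17, matching y values: none (0 points).
  x = 17: rhs = 1, matching y values: 1, 22 (2 points).
  x = 18: rhs = 18, matching y values: 8, 15 (2 points).
  x = 19: rhs = 5, matching y values: none (0 points).
  x = 20: rhs = 14, matching y values: none (0 points).
  x = 21: rhs = 5, matching y values: none (0 points).
  x = 22: rhs = 7, matching y values: none (0 points).
Total affine count: 14.
Full point count |E(F_23)| = 14 + 1 = 15.
Hasse bound: |15 − (23+1)| = |-9| = 9 ≤ 2√23 ≈ 9.5917 ✓.


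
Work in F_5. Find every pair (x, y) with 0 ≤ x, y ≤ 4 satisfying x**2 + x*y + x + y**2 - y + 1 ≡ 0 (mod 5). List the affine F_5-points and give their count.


Affine F_5-points: {(4, 1)}; count = 1.

For each of the 25 pairs (x, y) ∈ F_5², evaluate f(x, y) mod 5. Record the zeros.
  x = 0: [0↦1, 1↦1, 2↦3, 3↦2, 4↦3]  zeros at y ∈ ∅
  x = 1: [0↦3, 1↦4, 2↦2, 3↦2, 4↦4]  zeros at y ∈ ∅
  x = 2: [0↦2, 1↦4, 2↦3, 3↦4, 4↦2]  zeros at y ∈ ∅
  x = 3: [0↦3, 1↦1, 2↦1, 3↦3, 4↦2]  zeros at y ∈ ∅
  x = 4: [0↦1, 1↦0, 2↦1, 3↦4, 4↦4]  zeros at y ∈ {1}
Collecting zeros: affine points = {(4, 1)}.
Total count |C(F_5)_aff| = 1.


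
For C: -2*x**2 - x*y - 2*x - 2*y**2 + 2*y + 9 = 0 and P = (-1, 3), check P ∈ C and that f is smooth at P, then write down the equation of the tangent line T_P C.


Tangent line at P: -x - 9*y + 26 = 0.

Step 1: f(-1, 3) = 0, so P lies on C.
Step 2: partial derivatives
  f_x(x, y) = -4*x - y - 2, f_y(x, y) = -x - 4*y + 2.
  f_x(P) = -1, f_y(P) = -9 (gradient nonzero, so P is smooth).
Step 3: tangent line at P: -1·(x − -1) + -9·(y − 3) = 0.
Expanding: -x - 9*y + 26 = 0.


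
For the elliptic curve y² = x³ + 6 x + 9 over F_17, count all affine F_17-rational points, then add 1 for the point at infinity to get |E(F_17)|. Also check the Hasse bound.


Affine points = {(0, 3), (0, 14), (1, 4), (1, 13), (8, 5), (8, 12), (10, 7), (10, 10), (14, 7), (14, 10), (16, 6), (16, 11)}; affine count = 12; |E(F_17)| = 13.

Discriminant check: Δ ∝ 4a³ + 27b² = 4·6³ + 27·9² = 4·216 + 27·81 ≡ 8 (mod 17). Nonzero ⇒ E is nonsingular.
For each x ∈ F_17, compute rhs = x³ + 6·x + 9 mod 17, then count y ∈ F_17 with y² ≡ rhs.
  x = 0: rhs = 9, matching y values: 3, 14 (2 points).
  x = 1: rhs = 16, matching y values: 4, 13 (2 points).
  x = 2: rhs = 12, matching y values: none (0 points).
  x = 3: rhs = 3, matching y values: none (0 points).
  x = 4: rhs = 12, matching y values: none (0 points).
  x = 5: rhs = 11, matching y values: none (0 points).
  x = 6: rhs = 6, matching y values: none (0 points).
  x = 7: rhs = 3, matching y values: none (0 points).
  x = 8: rhs = 8, matching y values: 5, 12 (2 points).
  x = 9: rhs = 10, matching y values: none (0 points).
  x = 10: rhs = 15, matching y values: 7, 10 (2 points).
  x = 11: rhs = 12, matching y values: none (0 points).
  x = 12: rhs = 7, matching y values: none (0 points).
  x = 13: rhs = 6, matching y values: none (0 points).
  x = 14: rhs = 15, matching y values: 7, 10 (2 points).
  x = 15: rhs = 6, matching y values: none (0 points).
  x = 16: rhs = 2, matching y values: 6, 11 (2 points).
Total affine count: 12.
Full point count |E(F_17)| = 12 + 1 = 13.
Hasse bound: |13 − (17+1)| = |-5| = 5 ≤ 2√17 ≈ 8.2462 ✓.


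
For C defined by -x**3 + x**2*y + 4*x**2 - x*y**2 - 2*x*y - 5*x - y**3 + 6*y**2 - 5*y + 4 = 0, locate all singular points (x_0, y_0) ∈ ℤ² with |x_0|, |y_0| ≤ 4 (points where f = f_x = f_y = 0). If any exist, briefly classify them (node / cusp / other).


Singular points: {(2, 1)}; classification: node.

Compute partial derivatives:
  f_x = -3*x**2 + 2*x*y + 8*x - y**2 - 2*y - 5.
  f_y = x**2 - 2*x*y - 2*x - 3*y**2 + 12*y - 5.
Scan x_0 ∈ {−4, ..., 4}. For each x_0, f_y(x_0, y) is a polynomial in y; find its integer roots y ∈ {−4, ..., 4}, then test f_x and f at those candidates.
  x = -4: f_y(-4, y) = -3*y**2 + 20*y + 19; no integer root y with |y| ≤ 4.
  x = -3: f_y(-3, y) = -3*y**2 + 18*y + 10; no integer root y with |y| ≤ 4.
  x = -2: f_y(-2, y) = -3*y**2 + 16*y + 3; no integer root y with |y| ≤ 4.
  x = -1: f_y(-1, y) = -3*y**2 + 14*y - 2; no integer root y with |y| ≤ 4.
  x = 0: f_y(0, y) = -3*y**2 + 12*y - 5; no integer root y with |y| ≤ 4.
  x = 1: f_y(1, y) = -3*y**2 + 10*y - 6; no integer root y with |y| ≤ 4.
  x = 2: f_y(2, y) = -3*y**2 + 8*y - 5; vanishes at y ∈ {1}. (2, 1): f_x = 0, f = 0 — SINGULAR.
  x = 3: f_y(3, y) = -3*y**2 + 6*y - 2; no integer root y with |y| ≤ 4.
  x = 4: f_y(4, y) = -3*y**2 + 4*y + 3; no integer root y with |y| ≤ 4.
Only singular point on the grid: (2, 1).
Classify: substitute x = 2 + u, y = 1 + v and expand: f = -u**3 + u**2*v - u**2 - u*v**2 - v**3 + v**2.
No constant or linear terms (consistent with a singular point). Quadratic part: -u**2 + v**2. Cubic part: -u**3 + u**2*v - u*v**2 - v**3.
The quadratic part v**2 - u**2 = (v − u)(v + u) splits into two distinct linear factors, so there are two distinct tangent lines y − 1 = ±(x − 2) — this is a node (ordinary double point).
Classification: node.


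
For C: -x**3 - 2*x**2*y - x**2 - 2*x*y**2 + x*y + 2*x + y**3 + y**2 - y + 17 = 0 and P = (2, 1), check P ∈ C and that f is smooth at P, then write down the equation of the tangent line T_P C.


Tangent line at P: -23*x - 10*y + 56 = 0.

Step 1: f(2, 1) = 0, so P lies on C.
Step 2: partial derivatives
  f_x(x, y) = -3*x**2 - 4*x*y - 2*x - 2*y**2 + y + 2, f_y(x, y) = -2*x**2 - 4*x*y + x + 3*y**2 + 2*y - 1.
  f_x(P) = -23, f_y(P) = -10 (gradient nonzero, so P is smooth).
Step 3: tangent line at P: -23·(x − 2) + -10·(y − 1) = 0.
Expanding: -23*x - 10*y + 56 = 0.


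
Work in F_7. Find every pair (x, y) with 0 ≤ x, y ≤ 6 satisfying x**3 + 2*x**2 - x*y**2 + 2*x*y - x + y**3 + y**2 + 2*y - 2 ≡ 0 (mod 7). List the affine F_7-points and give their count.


Affine F_7-points: {(0, 2), (1, 0), (2, 2), (2, 4), (3, 2), (4, 1), (5, 0), (6, 0), (6, 5)}; count = 9.

For each of the 49 pairs (x, y) ∈ F_7², evaluate f(x, y) mod 7. Record the zeros.
  x = 0: [0↦5, 1↦2, 2↦0, 3↦5, 4↦2, 5↦4, 6↦3]  zeros at y ∈ {2}
  x = 1: [0↦0, 1↦5, 2↦2, 3↦4, 4↦3, 5↦5, 6↦2]  zeros at y ∈ {0}
  x = 2: [0↦5, 1↦4, 2↦0, 3↦6, 4↦0, 5↦2, 6↦4]  zeros at y ∈ {2, 4}
  x = 3: [0↦5, 1↦5, 2↦0, 3↦3, 4↦6, 5↦1, 6↦1]  zeros at y ∈ {2}
  x = 4: [0↦6, 1↦0, 2↦1, 3↦1, 4↦6, 5↦1, 6↦6]  zeros at y ∈ {1}
  x = 5: [0↦0, 1↦2, 2↦2, 3↦6, 4↦6, 5↦1, 6↦4]  zeros at y ∈ {0}
  x = 6: [0↦0, 1↦3, 2↦2, 3↦3, 4↦5, 5↦0, 6↦1]  zeros at y ∈ {0, 5}
Collecting zeros: affine points = {(0, 2), (1, 0), (2, 2), (2, 4), (3, 2), (4, 1), (5, 0), (6, 0), (6, 5)}.
Total count |C(F_7)_aff| = 9.


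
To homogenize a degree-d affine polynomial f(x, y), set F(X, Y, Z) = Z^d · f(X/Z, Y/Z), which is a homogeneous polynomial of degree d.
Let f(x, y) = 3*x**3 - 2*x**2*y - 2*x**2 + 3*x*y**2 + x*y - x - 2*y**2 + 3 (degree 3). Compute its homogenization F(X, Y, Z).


F(X, Y, Z) = 3*X**3 - 2*X**2*Y - 2*X**2*Z + 3*X*Y**2 + X*Y*Z - X*Z**2 - 2*Y**2*Z + 3*Z**3

deg(f) = 3.
Substitute x = X/Z, y = Y/Z into f, then multiply by Z^3.
  monomial 3·x^3·y^0 ↦ 3·X^3·Y^0·Z^0.
  monomial -2·x^2·y^1 ↦ -2·X^2·Y^1·Z^0.
  monomial -2·x^2·y^0 ↦ -2·X^2·Y^0·Z^1.
  monomial 3·x^1·y^2 ↦ 3·X^1·Y^2·Z^0.
  monomial 1·x^1·y^1 ↦ 1·X^1·Y^1·Z^1.
  monomial -1·x^1·y^0 ↦ -1·X^1·Y^0·Z^2.
  monomial -2·x^0·y^2 ↦ -2·X^0·Y^2·Z^1.
  monomial 3·x^0·y^0 ↦ 3·X^0·Y^0·Z^3.
Collecting: F(X, Y, Z) = 3*X**3 - 2*X**2*Y - 2*X**2*Z + 3*X*Y**2 + X*Y*Z - X*Z**2 - 2*Y**2*Z + 3*Z**3.


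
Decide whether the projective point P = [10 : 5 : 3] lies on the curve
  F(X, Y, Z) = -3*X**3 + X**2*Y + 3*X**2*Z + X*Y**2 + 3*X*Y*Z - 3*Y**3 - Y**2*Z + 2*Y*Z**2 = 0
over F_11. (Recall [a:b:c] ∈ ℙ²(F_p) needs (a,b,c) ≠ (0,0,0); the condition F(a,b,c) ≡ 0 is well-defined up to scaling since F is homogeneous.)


F(10,5,3) ≡ 5 (mod 11); P is NOT on the curve.

Evaluate F(10, 5, 3) term-by-term (mod 11).
  -3*X**3 ↦ -3·1000·1·1 = -3000
  X**2*Y ↦ 1·100·5·1 = 500
  3*X**2*Z ↦ 3·100·1·3 = 900
  X*Y**2 ↦ 1·10·25·1 = 250
  3*X*Y*Z ↦ 3·10·5·3 = 450
  -3*Y**3 ↦ -3·1·125·1 = -375
  -Y**2*Z ↦ -1·1·25·3 = -75
  2*Y*Z**2 ↦ 2·1·5·9 = 90
Sum: F(10, 5, 3) = (-3000) + (500) + (900) + (250) + (450) + (-375) + (-75) + (90) = -1260.
Reducing mod 11: -1260 ≡ 5 (mod 11).
Since F(a, b, c) ≡ 5 ≠ 0 (mod 11), P does NOT lie on the curve.


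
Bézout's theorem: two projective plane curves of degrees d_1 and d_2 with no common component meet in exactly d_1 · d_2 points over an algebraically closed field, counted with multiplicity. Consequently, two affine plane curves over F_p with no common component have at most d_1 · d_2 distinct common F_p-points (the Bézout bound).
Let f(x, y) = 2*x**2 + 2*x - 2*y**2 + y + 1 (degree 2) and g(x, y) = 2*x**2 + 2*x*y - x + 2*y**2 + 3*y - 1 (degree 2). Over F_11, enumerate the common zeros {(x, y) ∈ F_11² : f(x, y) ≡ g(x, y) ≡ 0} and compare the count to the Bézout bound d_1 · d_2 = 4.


Common zeros: ∅; count = 0; Bézout bound = 4.

deg(f) = 2, deg(g) = 2, so Bézout bound = 4.
Scan x ∈ F_11. For each x, list the y ∈ F_11 with f(x, y) ≡ 0 and those with g(x, y) ≡ 0 (mod 11); the common zeros in that column are the intersection.
  x = 0: f ≡ 0 at y ∈ {1, 5}; g ≡ 0 at y ∈ ∅; common: ∅.
  x = 1: f ≡ 0 at y ∈ ∅; g ≡ 0 at y ∈ {0, 3}; common: ∅.
  x = 2: f ≡ 0 at y ∈ ∅; g ≡ 0 at y ∈ {3, 10}; common: ∅.
  x = 3: f ≡ 0 at y ∈ {7, 10}; g ≡ 0 at y ∈ ∅; common: ∅.
  x = 4: f ≡ 0 at y ∈ ∅; g ≡ 0 at y ∈ {5, 6}; common: ∅.
  x = 5: f ≡ 0 at y ∈ {2, 4}; g ≡ 0 at y ∈ {0, 10}; common: ∅.
  x = 6: f ≡ 0 at y ∈ ∅; g ≡ 0 at y ∈ ∅; common: ∅.
  x = 7: f ≡ 0 at y ∈ {7, 10}; g ≡ 0 at y ∈ {2, 6}; common: ∅.
  x = 8: f ≡ 0 at y ∈ ∅; g ≡ 0 at y ∈ {2, 5}; common: ∅.
  x = 9: f ≡ 0 at y ∈ ∅; g ≡ 0 at y ∈ ∅; common: ∅.
  x = 10: f ≡ 0 at y ∈ {1, 5}; g ≡ 0 at y ∈ ∅; common: ∅.
Collecting: common zeros = ∅, so the count is 0.
Comparison with the Bézout bound: 0 ≤ 4 = deg(f)·deg(g), as expected for curves with no common component (the affine F_11-count falls short of the bound because intersections may lie at infinity, over extension fields, or carry multiplicity).


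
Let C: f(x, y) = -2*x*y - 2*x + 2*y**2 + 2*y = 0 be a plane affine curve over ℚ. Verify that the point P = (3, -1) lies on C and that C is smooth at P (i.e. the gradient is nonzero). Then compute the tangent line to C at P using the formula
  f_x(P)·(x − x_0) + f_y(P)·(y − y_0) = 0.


Tangent line at P: -8*y - 8 = 0.

Step 1: f(3, -1) = 0, so P lies on C.
Step 2: partial derivatives
  f_x(x, y) = -2*y - 2, f_y(x, y) = -2*x + 4*y + 2.
  f_x(P) = 0, f_y(P) = -8 (gradient nonzero, so P is smooth).
Step 3: tangent line at P: 0·(x − 3) + -8·(y − -1) = 0.
Expanding: -8*y - 8 = 0.


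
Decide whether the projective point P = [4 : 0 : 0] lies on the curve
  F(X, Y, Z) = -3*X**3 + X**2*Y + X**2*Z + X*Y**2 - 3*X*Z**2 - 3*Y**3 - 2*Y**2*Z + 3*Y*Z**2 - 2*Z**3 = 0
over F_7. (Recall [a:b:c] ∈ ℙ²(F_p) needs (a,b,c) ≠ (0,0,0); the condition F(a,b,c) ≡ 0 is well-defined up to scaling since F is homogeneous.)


F(4,0,0) ≡ 4 (mod 7); P is NOT on the curve.

Evaluate F(4, 0, 0) term-by-term (mod 7).
  -3*X**3 ↦ -3·64·1·1 = -192
  X**2*Y ↦ 1·16·0·1 = 0
  X**2*Z ↦ 1·16·1·0 = 0
  X*Y**2 ↦ 1·4·0·1 = 0
  -3*X*Z**2 ↦ -3·4·1·0 = 0
  -3*Y**3 ↦ -3·1·0·1 = 0
  -2*Y**2*Z ↦ -2·1·0·0 = 0
  3*Y*Z**2 ↦ 3·1·0·0 = 0
  -2*Z**3 ↦ -2·1·1·0 = 0
Sum: F(4, 0, 0) = (-192) + (0) + (0) + (0) + (0) + (0) + (0) + (0) + (0) = -192.
Reducing mod 7: -192 ≡ 4 (mod 7).
Since F(a, b, c) ≡ 4 ≠ 0 (mod 7), P does NOT lie on the curve.


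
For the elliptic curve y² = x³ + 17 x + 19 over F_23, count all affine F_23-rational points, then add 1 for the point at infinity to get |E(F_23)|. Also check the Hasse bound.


Affine points = {(4, 6), (4, 17), (8, 0), (9, 2), (9, 21), (10, 4), (10, 19), (17, 0), (18, 4), (18, 19), (19, 5), (19, 18), (21, 0), (22, 1), (22, 22)}; affine count = 15; |E(F_23)| = 16.

Discriminant check: Δ ∝ 4a³ + 27b² = 4·17³ + 27·19² = 4·4913 + 27·361 ≡ 5 (mod 23). Nonzero ⇒ E is nonsingular.
For each x ∈ F_23, compute rhs = x³ + 17·x + 19 mod 23, then count y ∈ F_23 with y² ≡ rhs.
  x = 0: rhs = 19, matching y values: none (0 points).
  x = 1: rhs = 14, matching y values: none (0 points).
  x = 2: rhs = 15, matching y values: none (0 points).
  x = 3: rhs = 5, matching y values: none (0 points).
  x = 4: rhs = 13, matching y values: 6, 17 (2 points).
  x = 5: rhs = 22, matching y values: none (0 points).
  x = 6: rhs = 15, matching y values: none (0 points).
  x = 7: rhs = 21, matching y values: none (0 points).
  x = 8: rhs = 0, matching y values: 0 (1 points).
  x = 9: rhs = 4, matching y values: 2, 21 (2 points).
  x = 10: rhs = 16, matching y values: 4, 19 (2 points).
  x = 11: rhs = 19, matching y values: none (0 points).
  x = 12: rhs = 19, matching y values: none (0 points).
  x = 13: rhs = 22, matching y values: none (0 points).
  x = 14: rhs = 11, matching y values: none (0 points).
  x = 15: rhs = 15, matching y values: none (0 points).
  x = 16: rhs = 17, matching y values: none (0 points).
  x = 17: rhs = 0, matching y values: 0 (1 points).
  x = 18: rhs = 16, matching y values: 4, 19 (2 points).
  x = 19: rhs = 2, matching y values: 5, 18 (2 points).
  x = 20: rhs = 10, matching y values: none (0 points).
  x = 21: rhs = 0, matching y values: 0 (1 points).
  x = 22: rhs = 1, matching y values: 1, 22 (2 points).
Total affine count: 15.
Full point count |E(F_23)| = 15 + 1 = 16.
Hasse bound: |16 − (23+1)| = |-8| = 8 ≤ 2√23 ≈ 9.5917 ✓.


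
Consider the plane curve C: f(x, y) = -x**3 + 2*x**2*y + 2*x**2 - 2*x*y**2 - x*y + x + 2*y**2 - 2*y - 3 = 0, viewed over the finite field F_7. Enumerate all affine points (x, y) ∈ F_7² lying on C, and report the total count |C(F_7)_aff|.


Affine F_7-points: {(0, 4), (1, 6), (2, 3), (2, 6), (3, 1), (3, 4), (4, 3), (4, 6)}; count = 8.

For each of the 49 pairs (x, y) ∈ F_7², evaluate f(x, y) mod 7. Record the zeros.
  x = 0: [0↦4, 1↦4, 2↦1, 3↦2, 4↦0, 5↦2, 6↦1]  zeros at y ∈ {4}
  x = 1: [0↦6, 1↦5, 2↦4, 3↦3, 4↦2, 5↦1, 6↦0]  zeros at y ∈ {6}
  x = 2: [0↦6, 1↦1, 2↦6, 3↦0, 4↦4, 5↦4, 6↦0]  zeros at y ∈ {3, 6}
  x = 3: [0↦5, 1↦0, 2↦1, 3↦1, 4↦0, 5↦5, 6↦2]  zeros at y ∈ {1, 4}
  x = 4: [0↦4, 1↦3, 2↦4, 3↦0, 4↦5, 5↦5, 6↦0]  zeros at y ∈ {3, 6}
  x = 5: [0↦4, 1↦4, 2↦2, 3↦5, 4↦6, 5↦5, 6↦2]  zeros at y ∈ ∅
  x = 6: [0↦6, 1↦4, 2↦3, 3↦3, 4↦4, 5↦6, 6↦2]  zeros at y ∈ ∅
Collecting zeros: affine points = {(0, 4), (1, 6), (2, 3), (2, 6), (3, 1), (3, 4), (4, 3), (4, 6)}.
Total count |C(F_7)_aff| = 8.


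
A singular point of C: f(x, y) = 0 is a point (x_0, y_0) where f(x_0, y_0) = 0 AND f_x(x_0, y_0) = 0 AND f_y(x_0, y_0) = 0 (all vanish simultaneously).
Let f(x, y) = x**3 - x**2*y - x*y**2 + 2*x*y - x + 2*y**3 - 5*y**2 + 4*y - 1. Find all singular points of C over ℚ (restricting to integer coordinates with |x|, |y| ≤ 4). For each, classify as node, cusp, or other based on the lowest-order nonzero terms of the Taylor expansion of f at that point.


Singular points: {(0, 1)}; classification: node.

Compute partial derivatives:
  f_x = 3*x**2 - 2*x*y - y**2 + 2*y - 1.
  f_y = -x**2 - 2*x*y + 2*x + 6*y**2 - 10*y + 4.
Scan x_0 ∈ {−4, ..., 4}. For each x_0, f_y(x_0, y) is a polynomial in y; find its integer roots y ∈ {−4, ..., 4}, then test f_x and f at those candidates.
  x = -4: f_y(-4, y) = 6*y**2 - 2*y - 20; vanishes at y ∈ {2}. (-4, 2): f_x = 63 ≠ 0.
  x = -3: f_y(-3, y) = 6*y**2 - 4*y - 11; no integer root y with |y| ≤ 4.
  x = -2: f_y(-2, y) = 6*y**2 - 6*y - 4; no integer root y with |y| ≤ 4.
  x = -1: f_y(-1, y) = 6*y**2 - 8*y + 1; no integer root y with |y| ≤ 4.
  x = 0: f_y(0, y) = 6*y**2 - 10*y + 4; vanishes at y ∈ {1}. (0, 1): f_x = 0, f = 0 — SINGULAR.
  x = 1: f_y(1, y) = 6*y**2 - 12*y + 5; no integer root y with |y| ≤ 4.
  x = 2: f_y(2, y) = 6*y**2 - 14*y + 4; vanishes at y ∈ {2}. (2, 2): f_x = 3 ≠ 0.
  x = 3: f_y(3, y) = 6*y**2 - 16*y + 1; no integer root y with |y| ≤ 4.
  x = 4: f_y(4, y) = 6*y**2 - 18*y - 4; no integer root y with |y| ≤ 4.
Only singular point on the grid: (0, 1).
Classify: substitute x = 0 + u, y = 1 + v and expand: f = u**3 - u**2*v - u**2 - u*v**2 + 2*v**3 + v**2.
No constant or linear terms (consistent with a singular point). Quadratic part: -u**2 + v**2. Cubic part: u**3 - u**2*v - u*v**2 + 2*v**3.
The quadratic part v**2 - u**2 = (v − u)(v + u) splits into two distinct linear factors, so there are two distinct tangent lines y − 1 = ±(x − 0) — this is a node (ordinary double point).
Classification: node.


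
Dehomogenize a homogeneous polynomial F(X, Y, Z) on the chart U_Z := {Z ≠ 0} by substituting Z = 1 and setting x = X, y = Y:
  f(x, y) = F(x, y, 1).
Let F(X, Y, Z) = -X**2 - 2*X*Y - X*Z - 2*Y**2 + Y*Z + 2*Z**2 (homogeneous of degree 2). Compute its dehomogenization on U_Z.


f(x, y) = -x**2 - 2*x*y - x - 2*y**2 + y + 2

On U_Z we set Z = 1. Each monomial c·X^i·Y^j·Z^k in F becomes c·x^i·y^j·1^k = c·x^i·y^j.
Substituting Z = 1: F(X, Y, 1) = -x**2 - 2*x*y - x - 2*y**2 + y + 2.
Note: deg(f) ≤ deg(F) = 2; strict inequality happens when F is divisible by Z (lost terms).


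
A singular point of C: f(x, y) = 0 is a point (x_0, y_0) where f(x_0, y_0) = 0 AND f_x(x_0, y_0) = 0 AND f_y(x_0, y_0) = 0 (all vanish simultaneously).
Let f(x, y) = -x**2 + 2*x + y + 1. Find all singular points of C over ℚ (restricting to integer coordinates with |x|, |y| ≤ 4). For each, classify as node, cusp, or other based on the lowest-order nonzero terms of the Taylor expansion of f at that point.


No singular points in the scanned grid; C is smooth there.

Compute partial derivatives:
  f_x = 2 - 2*x.
  f_y = 1.
f_y = 1 is a nonzero constant, so f_y never vanishes: no point (x, y) can satisfy f = f_x = f_y = 0. In particular no (x, y) ∈ {−4, ..., 4}² is singular; the curve is smooth.


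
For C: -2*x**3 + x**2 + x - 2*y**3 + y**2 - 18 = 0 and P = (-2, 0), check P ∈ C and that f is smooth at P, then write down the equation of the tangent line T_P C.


Tangent line at P: -27*x - 54 = 0.

Step 1: f(-2, 0) = 0, so P lies on C.
Step 2: partial derivatives
  f_x(x, y) = -6*x**2 + 2*x + 1, f_y(x, y) = -6*y**2 + 2*y.
  f_x(P) = -27, f_y(P) = 0 (gradient nonzero, so P is smooth).
Step 3: tangent line at P: -27·(x − -2) + 0·(y − 0) = 0.
Expanding: -27*x - 54 = 0.


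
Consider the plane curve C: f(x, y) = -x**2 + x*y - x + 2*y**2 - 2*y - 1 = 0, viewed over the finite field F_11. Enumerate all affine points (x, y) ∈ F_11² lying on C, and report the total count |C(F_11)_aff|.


Affine F_11-points: {(0, 3), (0, 9), (1, 7), (1, 10), (2, 3), (2, 8), (5, 7), (5, 8), (8, 9), (8, 10)}; count = 10.

For each of the 121 pairs (x, y) ∈ F_11², evaluate f(x, y) mod 11. Record the zeros.
  x = 0: [0↦10, 1↦10, 2↦3, 3↦0, 4↦1, 5↦6, 6↦4, 7↦6, 8↦1, 9↦0, 10↦3]  zeros at y ∈ {3, 9}
  x = 1: [0↦8, 1↦9, 2↦3, 3↦1, 4↦3, 5↦9, 6↦8, 7↦0, 8↦7, 9↦7, 10↦0]  zeros at y ∈ {7, 10}
  x = 2: [0↦4, 1↦6, 2↦1, 3↦0, 4↦3, 5↦10, 6↦10, 7↦3, 8↦0, 9↦1, 10↦6]  zeros at y ∈ {3, 8}
  x = 3: [0↦9, 1↦1, 2↦8, 3↦8, 4↦1, 5↦9, 6↦10, 7↦4, 8↦2, 9↦4, 10↦10]  zeros at y ∈ ∅
  x = 4: [0↦1, 1↦5, 2↦2, 3↦3, 4↦8, 5↦6, 6↦8, 7↦3, 8↦2, 9↦5, 10↦1]  zeros at y ∈ ∅
  x = 5: [0↦2, 1↦7, 2↦5, 3↦7, 4↦2, 5↦1, 6↦4, 7↦0, 8↦0, 9↦4, 10↦1]  zeros at y ∈ {7, 8}
  x = 6: [0↦1, 1↦7, 2↦6, 3↦9, 4↦5, 5↦5, 6↦9, 7↦6, 8↦7, 9↦1, 10↦10]  zeros at y ∈ ∅
  x = 7: [0↦9, 1↦5, 2↦5, 3↦9, 4↦6, 5↦7, 6↦1, 7↦10, 8↦1, 9↦7, 10↦6]  zeros at y ∈ ∅
  x = 8: [0↦4, 1↦1, 2↦2, 3↦7, 4↦5, 5↦7, 6↦2, 7↦1, 8↦4, 9↦0, 10↦0]  zeros at y ∈ {9, 10}
  x = 9: [0↦8, 1↦6, 2↦8, 3↦3, 4↦2, 5↦5, 6↦1, 7↦1, 8↦5, 9↦2, 10↦3]  zeros at y ∈ ∅
  x = 10: [0↦10, 1↦9, 2↦1, 3↦8, 4↦8, 5↦1, 6↦9, 7↦10, 8↦4, 9↦2, 10↦4]  zeros at y ∈ ∅
Collecting zeros: affine points = {(0, 3), (0, 9), (1, 7), (1, 10), (2, 3), (2, 8), (5, 7), (5, 8), (8, 9), (8, 10)}.
Total count |C(F_11)_aff| = 10.


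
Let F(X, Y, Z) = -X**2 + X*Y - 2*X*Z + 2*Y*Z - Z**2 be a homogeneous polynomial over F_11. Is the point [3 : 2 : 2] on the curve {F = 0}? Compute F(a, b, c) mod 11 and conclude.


F(3,2,2) ≡ 0 (mod 11); P is on the curve.

Evaluate F(3, 2, 2) term-by-term (mod 11).
  -X**2 ↦ -1·9·1·1 = -9
  X*Y ↦ 1·3·2·1 = 6
  -2*X*Z ↦ -2·3·1·2 = -12
  2*Y*Z ↦ 2·1·2·2 = 8
  -Z**2 ↦ -1·1·1·4 = -4
Sum: F(3, 2, 2) = (-9) + (6) + (-12) + (8) + (-4) = -11.
Reducing mod 11: -11 ≡ 0 (mod 11).
Since F(a, b, c) ≡ 0 (mod 11), P lies on the curve.


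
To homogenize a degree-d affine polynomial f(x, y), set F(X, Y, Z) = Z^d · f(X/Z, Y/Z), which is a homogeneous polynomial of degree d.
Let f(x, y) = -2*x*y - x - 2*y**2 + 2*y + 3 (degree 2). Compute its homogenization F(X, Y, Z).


F(X, Y, Z) = -2*X*Y - X*Z - 2*Y**2 + 2*Y*Z + 3*Z**2

deg(f) = 2.
Substitute x = X/Z, y = Y/Z into f, then multiply by Z^2.
  monomial -2·x^1·y^1 ↦ -2·X^1·Y^1·Z^0.
  monomial -1·x^1·y^0 ↦ -1·X^1·Y^0·Z^1.
  monomial -2·x^0·y^2 ↦ -2·X^0·Y^2·Z^0.
  monomial 2·x^0·y^1 ↦ 2·X^0·Y^1·Z^1.
  monomial 3·x^0·y^0 ↦ 3·X^0·Y^0·Z^2.
Collecting: F(X, Y, Z) = -2*X*Y - X*Z - 2*Y**2 + 2*Y*Z + 3*Z**2.


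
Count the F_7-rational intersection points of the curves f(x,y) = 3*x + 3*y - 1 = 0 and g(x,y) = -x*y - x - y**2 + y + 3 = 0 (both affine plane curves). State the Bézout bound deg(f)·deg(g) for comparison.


Common zeros: {(1, 4)}; count = 1; Bézout bound = 2.

deg(f) = 1, deg(g) = 2, so Bézout bound = 2.
Scan x ∈ F_7. For each x, list the y ∈ F_7 with f(x, y) ≡ 0 and those with g(x, y) ≡ 0 (mod 7); the common zeros in that column are the intersection.
  x = 0: f ≡ 0 at y ∈ {5}; g ≡ 0 at y ∈ ∅; common: ∅.
  x = 1: f ≡ 0 at y ∈ {4}; g ≡ 0 at y ∈ {3, 4}; common: {4}.
  x = 2: f ≡ 0 at y ∈ {3}; g ≡ 0 at y ∈ ∅; common: ∅.
  x = 3: f ≡ 0 at y ∈ {2}; g ≡ 0 at y ∈ {0, 5}; common: ∅.
  x = 4: f ≡ 0 at y ∈ {1}; g ≡ 0 at y ∈ ∅; common: ∅.
  x = 5: f ≡ 0 at y ∈ {0}; g ≡ 0 at y ∈ {1, 2}; common: ∅.
  x = 6: f ≡ 0 at y ∈ {6}; g ≡ 0 at y ∈ ∅; common: ∅.
Collecting: common zeros = {(1, 4)}, so the count is 1.
Comparison with the Bézout bound: 1 ≤ 2 = deg(f)·deg(g), as expected for curves with no common component (the affine F_7-count falls short of the bound because intersections may lie at infinity, over extension fields, or carry multiplicity).


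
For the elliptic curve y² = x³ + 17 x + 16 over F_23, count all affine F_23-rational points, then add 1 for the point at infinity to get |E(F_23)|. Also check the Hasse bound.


Affine points = {(0, 4), (0, 19), (2, 9), (2, 14), (3, 5), (3, 18), (6, 9), (6, 14), (7, 8), (7, 15), (9, 1), (9, 22), (10, 6), (10, 17), (11, 4), (11, 19), (12, 4), (12, 19), (14, 10), (14, 13), (15, 9), (15, 14), (18, 6), (18, 17)}; affine count = 24; |E(F_23)| = 25.

Discriminant check: Δ ∝ 4a³ + 27b² = 4·17³ + 27·16² = 4·4913 + 27·256 ≡ 22 (mod 23). Nonzero ⇒ E is nonsingular.
For each x ∈ F_23, compute rhs = x³ + 17·x + 16 mod 23, then count y ∈ F_23 with y² ≡ rhs.
  x = 0: rhs = 16, matching y values: 4, 19 (2 points).
  x = 1: rhs = 11, matching y values: none (0 points).
  x = 2: rhs = 12, matching y values: 9, 14 (2 points).
  x = 3: rhs = 2, matching y values: 5, 18 (2 points).
  x = 4: rhs = 10, matching y values: none (0 points).
  x = 5: rhs = 19, matching y values: none (0 points).
  x = 6: rhs = 12, matching y values: 9, 14 (2 points).
  x = 7: rhs = 18, matching y values: 8, 15 (2 points).
  x = 8: rhs = 20, matching y values: none (0 points).
  x = 9: rhs = 1, matching y values: 1, 22 (2 points).
  x = 10: rhs = 13, matching y values: 6, 17 (2 points).
  x = 11: rhs = 16, matching y values: 4, 19 (2 points).
  x = 12: rhs = 16, matching y values: 4, 19 (2 points).
  x = 13: rhs = 19, matching y values: none (0 points).
  x = 14: rhs = 8, matching y values: 10, 13 (2 points).
  x = 15: rhs = 12, matching y values: 9, 14 (2 points).
  x = 16: rhs = 14, matching y values: none (0 points).
  x = 17: rhs = 20, matching y values: none (0 points).
  x = 18: rhs = 13, matching y values: 6, 17 (2 points).
  x = 19: rhs = 22, matching y values: none (0 points).
  x = 20: rhs = 7, matching y values: none (0 points).
  x = 21: rhs = 20, matching y values: none (0 points).
  x = 22: rhs = 21, matching y values: none (0 points).
Total affine count: 24.
Full point count |E(F_23)| = 24 + 1 = 25.
Hasse bound: |25 − (23+1)| = |1| = 1 ≤ 2√23 ≈ 9.5917 ✓.
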